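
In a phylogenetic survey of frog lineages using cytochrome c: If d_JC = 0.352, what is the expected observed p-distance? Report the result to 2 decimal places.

0.28

p = (3/4)(1 − e^(−4d/3)) = 0.75 × (1 − e^(-0.469333)) = 0.75 × (1 − 0.625419) = 0.280936.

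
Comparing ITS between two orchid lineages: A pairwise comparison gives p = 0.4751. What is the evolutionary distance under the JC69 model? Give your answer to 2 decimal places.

d = −(3/4) ln(1 − 4p/3) = −0.75 ln(1 − 0.633467) = −0.75 ln(0.366533)
  = −0.75 × (-1.003667) = 0.752750 substitutions/site.

0.75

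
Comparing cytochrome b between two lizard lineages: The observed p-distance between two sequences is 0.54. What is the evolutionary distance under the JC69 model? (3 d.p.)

0.955

d = −(3/4) ln(1 − 4p/3) = −0.75 ln(1 − 0.72) = −0.75 ln(0.28)
  = −0.75 × (-1.272966) = 0.954725 substitutions/site.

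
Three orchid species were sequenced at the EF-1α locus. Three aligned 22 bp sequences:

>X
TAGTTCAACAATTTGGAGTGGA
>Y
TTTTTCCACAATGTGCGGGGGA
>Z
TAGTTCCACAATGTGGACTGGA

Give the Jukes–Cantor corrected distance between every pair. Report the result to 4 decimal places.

X–Y: 7/22 sites differ → p ≈ 0.318182, d = −0.75 ln(1 − 0.424243) = 0.414052 ≈ 0.4141.
X–Z: 3/22 sites differ → p ≈ 0.136364, d = −0.75 ln(1 − 0.181819) = 0.150504 ≈ 0.1505.
Y–Z: 6/22 sites differ → p ≈ 0.272727, d = −0.75 ln(1 − 0.363636) = 0.338988 ≈ 0.3390.

d(X,Y) = 0.4141, d(X,Z) = 0.1505, d(Y,Z) = 0.3390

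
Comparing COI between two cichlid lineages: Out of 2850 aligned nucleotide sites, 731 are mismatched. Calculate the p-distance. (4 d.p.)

0.2565

p = 731/2850 = 0.256491… ≈ 0.2565 (to 4 d.p.).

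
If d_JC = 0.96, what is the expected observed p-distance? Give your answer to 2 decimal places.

0.54

p = (3/4)(1 − e^(−4d/3)) = 0.75 × (1 − e^(-1.28)) = 0.75 × (1 − 0.278037) = 0.541472.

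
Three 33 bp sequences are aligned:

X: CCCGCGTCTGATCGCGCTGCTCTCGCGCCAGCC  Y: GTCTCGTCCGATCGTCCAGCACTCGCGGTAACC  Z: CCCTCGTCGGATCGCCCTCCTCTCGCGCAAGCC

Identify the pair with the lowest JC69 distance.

X and Z

X–Y: 11/33 differ, p = 0.333, d = 0.441.
X–Z: 5/33 differ, p = 0.152, d = 0.169.
Y–Z: 10/33 differ, p = 0.303, d = 0.388.
The smallest distance is between X and Z.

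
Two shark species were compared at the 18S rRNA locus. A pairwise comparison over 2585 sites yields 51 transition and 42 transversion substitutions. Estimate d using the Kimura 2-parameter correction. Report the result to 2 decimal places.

0.04

P = 51/2585 ≈ 0.019729 and Q = 42/2585 ≈ 0.016248.
Under the Kimura two-parameter model, d = −½ ln(1 − 2P − Q) − ¼ ln(1 − 2Q).
1 − 2P − Q = 0.944294, giving −½ ln(0.944294) = 0.028659.
1 − 2Q = 0.967504, giving −¼ ln(0.967504) = 0.008259.
d = 0.028659 + 0.008259 = 0.036918.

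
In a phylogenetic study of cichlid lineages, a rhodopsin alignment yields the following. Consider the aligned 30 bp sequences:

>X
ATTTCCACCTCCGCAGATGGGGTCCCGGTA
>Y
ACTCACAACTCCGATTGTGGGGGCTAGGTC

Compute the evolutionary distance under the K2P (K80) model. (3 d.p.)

Of 30 sites, 4 differences are transitions and 8 are transversions, so P = 4/30 ≈ 0.133333 and Q = 8/30 ≈ 0.266667.
Under the Kimura two-parameter model, d = −½ ln(1 − 2P − Q) − ¼ ln(1 − 2Q).
1 − 2P − Q = 0.466667, giving −½ ln(0.466667) = 0.381070.
1 − 2Q = 0.466666, giving −¼ ln(0.466666) = 0.190535.
d = 0.381070 + 0.190535 = 0.571605.

0.572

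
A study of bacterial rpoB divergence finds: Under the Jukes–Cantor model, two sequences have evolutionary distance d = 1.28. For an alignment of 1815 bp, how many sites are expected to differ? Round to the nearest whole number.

1114

Invert JC69: p = (3/4)(1 − e^(−4d/3)) = 0.75 × (1 − e^(-1.706667)) = 0.75 × (1 − 0.181470) = 0.613898.
Expected differing sites = pL ≈ 0.613898 × 1815 = 1114.22487 ≈ 1114.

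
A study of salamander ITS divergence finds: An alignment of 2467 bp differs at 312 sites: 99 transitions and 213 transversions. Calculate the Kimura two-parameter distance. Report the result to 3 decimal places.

P = 99/2467 ≈ 0.04013 and Q = 213/2467 ≈ 0.08634.
Under the Kimura two-parameter model, d = −½ ln(1 − 2P − Q) − ¼ ln(1 − 2Q).
1 − 2P − Q = 0.8334, giving −½ ln(0.8334) = 0.091121.
1 − 2Q = 0.82732, giving −¼ ln(0.82732) = 0.047391.
d = 0.091121 + 0.047391 = 0.138512.

0.139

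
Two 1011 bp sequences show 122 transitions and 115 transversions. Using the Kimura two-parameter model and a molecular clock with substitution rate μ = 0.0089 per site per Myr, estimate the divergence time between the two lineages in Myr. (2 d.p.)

P = 122/1011 ≈ 0.120673 and Q = 115/1011 ≈ 0.113749.
Under the Kimura two-parameter model, d = −½ ln(1 − 2P − Q) − ¼ ln(1 − 2Q).
1 − 2P − Q = 0.644905, giving −½ ln(0.644905) = 0.219326.
1 − 2Q = 0.772502, giving −¼ ln(0.772502) = 0.064530.
d = 0.219326 + 0.064530 = 0.283856.
Under a molecular clock d = 2μt, so t = d/(2μ) = 0.283856 / (2 × 0.0089) = 15.95 Myr.

15.95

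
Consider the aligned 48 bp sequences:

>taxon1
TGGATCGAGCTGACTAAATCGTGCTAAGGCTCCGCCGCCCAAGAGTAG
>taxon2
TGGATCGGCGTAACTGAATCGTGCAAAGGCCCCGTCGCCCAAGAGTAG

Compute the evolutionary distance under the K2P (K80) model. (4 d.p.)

Of 48 sites, 5 differences are transitions and 3 are transversions, so P = 5/48 ≈ 0.104167 and Q = 3/48 = 0.0625.
Under the Kimura two-parameter model, d = −½ ln(1 − 2P − Q) − ¼ ln(1 − 2Q).
1 − 2P − Q = 0.729166, giving −½ ln(0.729166) = 0.157927.
1 − 2Q = 0.875, giving −¼ ln(0.875) = 0.033383.
d = 0.157927 + 0.033383 = 0.191310.

0.1913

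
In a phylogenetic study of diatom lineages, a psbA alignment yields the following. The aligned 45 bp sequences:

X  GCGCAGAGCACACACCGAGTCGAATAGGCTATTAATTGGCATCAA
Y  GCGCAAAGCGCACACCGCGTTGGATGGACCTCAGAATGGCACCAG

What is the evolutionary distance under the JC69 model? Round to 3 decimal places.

The sequences differ at 15 of 45 sites, so p = 15/45 ≈ 0.333333.
d = −(3/4) ln(1 − 4p/3) = −0.75 ln(1 − 0.444444) = −0.75 ln(0.555556)
  = −0.75 × (-0.587786) = 0.440840 substitutions/site.

0.441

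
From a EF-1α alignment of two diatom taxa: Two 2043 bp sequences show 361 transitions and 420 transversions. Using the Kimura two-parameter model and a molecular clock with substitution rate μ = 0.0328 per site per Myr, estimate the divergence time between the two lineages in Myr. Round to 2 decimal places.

P = 361/2043 ≈ 0.176701 and Q = 420/2043 ≈ 0.20558.
Under the Kimura two-parameter model, d = −½ ln(1 − 2P − Q) − ¼ ln(1 − 2Q).
1 − 2P − Q = 0.441018, giving −½ ln(0.441018) = 0.409335.
1 − 2Q = 0.58884, giving −¼ ln(0.58884) = 0.132400.
d = 0.409335 + 0.132400 = 0.541735.
Under a molecular clock d = 2μt, so t = d/(2μ) = 0.541735 / (2 × 0.0328) = 8.26 Myr.

8.26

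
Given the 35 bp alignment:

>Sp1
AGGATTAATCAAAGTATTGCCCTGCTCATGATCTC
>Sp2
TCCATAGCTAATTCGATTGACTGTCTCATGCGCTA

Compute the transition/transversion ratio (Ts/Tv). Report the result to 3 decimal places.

0.125

Transitions are A↔G and C↔T; transversions are all other mismatches.
Transitions: 2. Transversions: 16.
R = 2/16 = 0.125.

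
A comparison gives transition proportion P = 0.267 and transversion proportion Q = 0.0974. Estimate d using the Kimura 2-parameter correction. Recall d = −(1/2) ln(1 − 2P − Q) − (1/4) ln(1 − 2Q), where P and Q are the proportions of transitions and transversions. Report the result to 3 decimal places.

0.553

Under the Kimura two-parameter model, d = −½ ln(1 − 2P − Q) − ¼ ln(1 − 2Q).
1 − 2P − Q = 0.3686, giving −½ ln(0.3686) = 0.499022.
1 − 2Q = 0.8052, giving −¼ ln(0.8052) = 0.054166.
d = 0.499022 + 0.054166 = 0.553188.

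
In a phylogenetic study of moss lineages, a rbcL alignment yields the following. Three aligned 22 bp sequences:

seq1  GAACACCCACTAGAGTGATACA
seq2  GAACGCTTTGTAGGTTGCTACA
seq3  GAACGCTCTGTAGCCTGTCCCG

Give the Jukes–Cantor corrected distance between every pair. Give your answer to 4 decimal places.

d(seq1,seq2) = 0.4975, d(seq1,seq3) = 0.6987, d(seq2,seq3) = 0.4141

seq1–seq2: 8/22 sites differ → p ≈ 0.363636, d = −0.75 ln(1 − 0.484848) = 0.497470 ≈ 0.4975.
seq1–seq3: 10/22 sites differ → p ≈ 0.454545, d = −0.75 ln(1 − 0.60606) = 0.698667 ≈ 0.6987.
seq2–seq3: 7/22 sites differ → p ≈ 0.318182, d = −0.75 ln(1 − 0.424243) = 0.414052 ≈ 0.4141.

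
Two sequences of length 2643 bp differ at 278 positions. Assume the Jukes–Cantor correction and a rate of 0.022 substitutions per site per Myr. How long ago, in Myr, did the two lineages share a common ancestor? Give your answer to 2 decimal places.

2.58

p = 278/2643 ≈ 0.105184.
d = −(3/4) ln(1 − 4p/3) = −0.75 ln(1 − 0.140245) = −0.75 ln(0.859755)
  = −0.75 × (-0.151108) = 0.113331 substitutions/site.
Under a molecular clock d = 2μt, so t = d/(2μ) = 0.113331 / (2 × 0.022) = 2.58 Myr.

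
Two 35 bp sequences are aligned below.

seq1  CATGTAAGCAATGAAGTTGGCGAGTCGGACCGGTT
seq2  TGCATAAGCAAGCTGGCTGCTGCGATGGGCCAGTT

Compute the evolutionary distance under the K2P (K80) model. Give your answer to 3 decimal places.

0.784

Of 35 sites, 10 differences are transitions and 6 are transversions, so P = 10/35 ≈ 0.285714 and Q = 6/35 ≈ 0.171429.
Under the Kimura two-parameter model, d = −½ ln(1 − 2P − Q) − ¼ ln(1 − 2Q).
1 − 2P − Q = 0.257143, giving −½ ln(0.257143) = 0.679061.
1 − 2Q = 0.657142, giving −¼ ln(0.657142) = 0.104964.
d = 0.679061 + 0.104964 = 0.784025.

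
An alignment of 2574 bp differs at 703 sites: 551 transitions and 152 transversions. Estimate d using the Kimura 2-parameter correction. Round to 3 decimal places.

0.365

P = 551/2574 ≈ 0.214064 and Q = 152/2574 ≈ 0.059052.
Under the Kimura two-parameter model, d = −½ ln(1 − 2P − Q) − ¼ ln(1 − 2Q).
1 − 2P − Q = 0.51282, giving −½ ln(0.51282) = 0.333915.
1 − 2Q = 0.881896, giving −¼ ln(0.881896) = 0.031420.
d = 0.333915 + 0.031420 = 0.365335.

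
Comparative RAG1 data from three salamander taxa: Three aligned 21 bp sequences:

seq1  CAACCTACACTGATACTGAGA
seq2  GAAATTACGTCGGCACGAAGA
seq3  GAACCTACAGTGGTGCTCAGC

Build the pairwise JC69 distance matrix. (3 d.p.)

d(seq1,seq2) = 0.756, d(seq1,seq3) = 0.360, d(seq2,seq3) = 0.756

seq1–seq2: 10/21 sites differ → p ≈ 0.47619, d = −0.75 ln(1 − 0.63492) = 0.755729 ≈ 0.756.
seq1–seq3: 6/21 sites differ → p ≈ 0.285714, d = −0.75 ln(1 − 0.380952) = 0.359679 ≈ 0.360.
seq2–seq3: 10/21 sites differ → p ≈ 0.47619, d = −0.75 ln(1 − 0.63492) = 0.755729 ≈ 0.756.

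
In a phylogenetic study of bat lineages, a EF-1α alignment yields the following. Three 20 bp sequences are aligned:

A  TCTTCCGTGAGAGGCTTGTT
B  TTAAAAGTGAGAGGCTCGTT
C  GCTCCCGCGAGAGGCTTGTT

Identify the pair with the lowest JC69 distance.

A–B: 6/20 differ, p = 0.300, d = 0.383.
A–C: 3/20 differ, p = 0.150, d = 0.167.
B–C: 8/20 differ, p = 0.400, d = 0.572.
The smallest distance is between A and C.

A and C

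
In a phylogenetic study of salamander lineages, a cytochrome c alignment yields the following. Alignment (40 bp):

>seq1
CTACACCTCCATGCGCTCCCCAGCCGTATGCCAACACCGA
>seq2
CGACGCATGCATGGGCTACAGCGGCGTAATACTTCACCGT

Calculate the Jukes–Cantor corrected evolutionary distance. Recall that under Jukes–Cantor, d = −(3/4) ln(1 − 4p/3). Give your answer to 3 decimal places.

The sequences differ at 16 of 40 sites, so p = 16/40 = 0.4.
d = −(3/4) ln(1 − 4p/3) = −0.75 ln(1 − 0.533333) = −0.75 ln(0.466667)
  = −0.75 × (-0.762139) = 0.571604 substitutions/site.

0.572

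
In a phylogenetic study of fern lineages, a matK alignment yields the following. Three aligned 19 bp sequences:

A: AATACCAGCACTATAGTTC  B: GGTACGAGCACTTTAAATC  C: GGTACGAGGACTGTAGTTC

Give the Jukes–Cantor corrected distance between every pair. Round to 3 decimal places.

A–B: 6/19 sites differ → p ≈ 0.315789, d = −0.75 ln(1 − 0.421052) = 0.409907 ≈ 0.410.
A–C: 5/19 sites differ → p ≈ 0.263158, d = −0.75 ln(1 − 0.350877) = 0.324100 ≈ 0.324.
B–C: 4/19 sites differ → p ≈ 0.210526, d = −0.75 ln(1 − 0.280701) = 0.247109 ≈ 0.247.

d(A,B) = 0.410, d(A,C) = 0.324, d(B,C) = 0.247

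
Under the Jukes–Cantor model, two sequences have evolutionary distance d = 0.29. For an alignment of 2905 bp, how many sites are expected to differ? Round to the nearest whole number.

699

Invert JC69: p = (3/4)(1 − e^(−4d/3)) = 0.75 × (1 − e^(-0.386667)) = 0.75 × (1 − 0.679317) = 0.240512.
Expected differing sites = pL ≈ 0.240512 × 2905 = 698.68736 ≈ 699.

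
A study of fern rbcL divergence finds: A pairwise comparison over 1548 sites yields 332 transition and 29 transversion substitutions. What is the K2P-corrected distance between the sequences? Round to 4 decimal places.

0.3064

P = 332/1548 ≈ 0.21447 and Q = 29/1548 ≈ 0.018734.
Under the Kimura two-parameter model, d = −½ ln(1 − 2P − Q) − ¼ ln(1 − 2Q).
1 − 2P − Q = 0.552326, giving −½ ln(0.552326) = 0.296808.
1 − 2Q = 0.962532, giving −¼ ln(0.962532) = 0.009547.
d = 0.296808 + 0.009547 = 0.306355.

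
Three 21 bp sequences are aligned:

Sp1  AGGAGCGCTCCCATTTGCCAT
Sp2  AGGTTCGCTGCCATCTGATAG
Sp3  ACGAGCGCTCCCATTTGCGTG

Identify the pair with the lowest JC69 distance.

Sp1 and Sp3

Sp1–Sp2: 7/21 differ, p = 0.333, d = 0.441.
Sp1–Sp3: 4/21 differ, p = 0.190, d = 0.220.
Sp2–Sp3: 8/21 differ, p = 0.381, d = 0.532.
The smallest distance is between Sp1 and Sp3.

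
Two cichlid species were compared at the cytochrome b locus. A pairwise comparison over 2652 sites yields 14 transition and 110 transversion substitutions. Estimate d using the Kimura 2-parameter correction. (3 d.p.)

0.048

P = 14/2652 ≈ 0.005279 and Q = 110/2652 ≈ 0.041478.
Under the Kimura two-parameter model, d = −½ ln(1 − 2P − Q) − ¼ ln(1 − 2Q).
1 − 2P − Q = 0.947964, giving −½ ln(0.947964) = 0.026719.
1 − 2Q = 0.917044, giving −¼ ln(0.917044) = 0.021650.
d = 0.026719 + 0.021650 = 0.048369.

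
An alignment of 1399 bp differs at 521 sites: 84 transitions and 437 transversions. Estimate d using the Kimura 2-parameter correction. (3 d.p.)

0.528

P = 84/1399 ≈ 0.060043 and Q = 437/1399 ≈ 0.312366.
Under the Kimura two-parameter model, d = −½ ln(1 − 2P − Q) − ¼ ln(1 − 2Q).
1 − 2P − Q = 0.567548, giving −½ ln(0.567548) = 0.283215.
1 − 2Q = 0.375268, giving −¼ ln(0.375268) = 0.245029.
d = 0.283215 + 0.245029 = 0.528244.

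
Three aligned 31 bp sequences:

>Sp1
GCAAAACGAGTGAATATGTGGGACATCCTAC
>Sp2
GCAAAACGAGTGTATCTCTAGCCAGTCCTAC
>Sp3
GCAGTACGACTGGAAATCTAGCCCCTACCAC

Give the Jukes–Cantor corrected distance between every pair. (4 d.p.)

d(Sp1,Sp2) = 0.3163, d(Sp1,Sp3) = 0.5445, d(Sp2,Sp3) = 0.4217

Sp1–Sp2: 8/31 sites differ → p ≈ 0.258065, d = −0.75 ln(1 − 0.344087) = 0.316295 ≈ 0.3163.
Sp1–Sp3: 12/31 sites differ → p ≈ 0.387097, d = −0.75 ln(1 − 0.516129) = 0.544453 ≈ 0.5445.
Sp2–Sp3: 10/31 sites differ → p ≈ 0.322581, d = −0.75 ln(1 − 0.430108) = 0.421731 ≈ 0.4217.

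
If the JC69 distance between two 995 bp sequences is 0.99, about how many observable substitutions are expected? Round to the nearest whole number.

Invert JC69: p = (3/4)(1 − e^(−4d/3)) = 0.75 × (1 − e^(-1.32)) = 0.75 × (1 − 0.267135) = 0.549649.
Expected differing sites = pL ≈ 0.549649 × 995 = 546.900755 ≈ 547.

547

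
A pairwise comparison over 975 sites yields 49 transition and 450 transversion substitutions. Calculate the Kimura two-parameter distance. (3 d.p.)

P = 49/975 ≈ 0.050256 and Q = 450/975 ≈ 0.461538.
Under the Kimura two-parameter model, d = −½ ln(1 − 2P − Q) − ¼ ln(1 − 2Q).
1 − 2P − Q = 0.43795, giving −½ ln(0.43795) = 0.412825.
1 − 2Q = 0.076924, giving −¼ ln(0.076924) = 0.641234.
d = 0.412825 + 0.641234 = 1.054059.

1.054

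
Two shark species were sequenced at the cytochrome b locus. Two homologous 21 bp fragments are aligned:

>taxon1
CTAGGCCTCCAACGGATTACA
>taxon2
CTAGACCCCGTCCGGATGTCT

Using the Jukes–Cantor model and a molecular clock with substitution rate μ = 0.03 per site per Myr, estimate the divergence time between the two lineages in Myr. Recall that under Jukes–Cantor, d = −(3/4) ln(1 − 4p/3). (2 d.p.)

8.86

The sequences differ at 8 of 21 sites (5, 8, 10, 11, 12, 18, 19, 21), so p = 8/21 ≈ 0.380952.
d = −(3/4) ln(1 − 4p/3) = −0.75 ln(1 − 0.507936) = −0.75 ln(0.492064)
  = −0.75 × (-0.709146) = 0.531860 substitutions/site.
Under a molecular clock d = 2μt, so t = d/(2μ) = 0.531860 / (2 × 0.03) = 8.86 Myr.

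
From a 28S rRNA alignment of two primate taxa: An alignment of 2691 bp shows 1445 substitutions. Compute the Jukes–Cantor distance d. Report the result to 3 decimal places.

p = 1445/2691 ≈ 0.536975.
d = −(3/4) ln(1 − 4p/3) = −0.75 ln(1 − 0.715967) = −0.75 ln(0.284033)
  = −0.75 × (-1.258665) = 0.943999 substitutions/site.

0.944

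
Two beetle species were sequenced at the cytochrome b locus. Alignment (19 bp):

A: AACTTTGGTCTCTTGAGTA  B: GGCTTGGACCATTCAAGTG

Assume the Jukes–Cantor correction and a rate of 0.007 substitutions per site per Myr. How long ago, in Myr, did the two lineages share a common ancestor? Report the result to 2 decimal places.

The sequences differ at 10 of 19 sites (1, 2, 6, 8, 9, 11, 12, 14, 15, 19), so p = 10/19 ≈ 0.526316.
d = −(3/4) ln(1 − 4p/3) = −0.75 ln(1 − 0.701755) = −0.75 ln(0.298245)
  = −0.75 × (-1.209840) = 0.907380 substitutions/site.
Under a molecular clock d = 2μt, so t = d/(2μ) = 0.907380 / (2 × 0.007) = 64.81 Myr.

64.81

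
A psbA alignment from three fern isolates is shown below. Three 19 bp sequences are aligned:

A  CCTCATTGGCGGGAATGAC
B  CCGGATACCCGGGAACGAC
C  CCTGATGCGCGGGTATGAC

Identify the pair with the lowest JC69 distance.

A and C

A–B: 6/19 differ, p = 0.316, d = 0.410.
A–C: 4/19 differ, p = 0.211, d = 0.247.
B–C: 5/19 differ, p = 0.263, d = 0.324.
The smallest distance is between A and C.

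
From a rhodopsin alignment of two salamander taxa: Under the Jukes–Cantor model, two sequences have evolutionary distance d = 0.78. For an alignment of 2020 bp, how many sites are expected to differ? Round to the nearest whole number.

Invert JC69: p = (3/4)(1 − e^(−4d/3)) = 0.75 × (1 − e^(-1.04)) = 0.75 × (1 − 0.353455) = 0.484909.
Expected differing sites = pL ≈ 0.484909 × 2020 = 979.51618 ≈ 980.

980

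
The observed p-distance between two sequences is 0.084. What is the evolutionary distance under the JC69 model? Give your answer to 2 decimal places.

0.09

d = −(3/4) ln(1 − 4p/3) = −0.75 ln(1 − 0.112) = −0.75 ln(0.888)
  = −0.75 × (-0.118784) = 0.089088 substitutions/site.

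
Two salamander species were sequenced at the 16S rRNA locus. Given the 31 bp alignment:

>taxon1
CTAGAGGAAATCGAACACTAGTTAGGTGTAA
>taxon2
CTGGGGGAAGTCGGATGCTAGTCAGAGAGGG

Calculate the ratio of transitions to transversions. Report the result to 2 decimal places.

Transitions are A↔G and C↔T; transversions are all other mismatches.
Transitions: 11. Transversions: 2.
R = 11/2 = 5.50.

5.50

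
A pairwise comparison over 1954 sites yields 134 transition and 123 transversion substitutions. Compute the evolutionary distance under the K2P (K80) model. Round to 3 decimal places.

P = 134/1954 ≈ 0.068577 and Q = 123/1954 ≈ 0.062948.
Under the Kimura two-parameter model, d = −½ ln(1 − 2P − Q) − ¼ ln(1 − 2Q).
1 − 2P − Q = 0.799898, giving −½ ln(0.799898) = 0.111636.
1 − 2Q = 0.874104, giving −¼ ln(0.874104) = 0.033639.
d = 0.111636 + 0.033639 = 0.145275.

0.145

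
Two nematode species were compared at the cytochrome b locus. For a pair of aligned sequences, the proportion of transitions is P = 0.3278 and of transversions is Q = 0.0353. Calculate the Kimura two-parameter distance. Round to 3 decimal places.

Under the Kimura two-parameter model, d = −½ ln(1 − 2P − Q) − ¼ ln(1 − 2Q).
1 − 2P − Q = 0.3091, giving −½ ln(0.3091) = 0.587045.
1 − 2Q = 0.9294, giving −¼ ln(0.9294) = 0.018304.
d = 0.587045 + 0.018304 = 0.605349.

0.605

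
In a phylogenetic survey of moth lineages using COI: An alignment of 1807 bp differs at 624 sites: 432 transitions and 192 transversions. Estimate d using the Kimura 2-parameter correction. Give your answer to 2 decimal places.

P = 432/1807 ≈ 0.23907 and Q = 192/1807 ≈ 0.106253.
Under the Kimura two-parameter model, d = −½ ln(1 − 2P − Q) − ¼ ln(1 − 2Q).
1 − 2P − Q = 0.415607, giving −½ ln(0.415607) = 0.439008.
1 − 2Q = 0.787494, giving −¼ ln(0.787494) = 0.059725.
d = 0.439008 + 0.059725 = 0.498733.

0.50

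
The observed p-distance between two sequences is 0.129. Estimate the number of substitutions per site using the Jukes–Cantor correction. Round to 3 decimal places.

d = −(3/4) ln(1 − 4p/3) = −0.75 ln(1 − 0.172) = −0.75 ln(0.828)
  = −0.75 × (-0.188742) = 0.141557 substitutions/site.

0.142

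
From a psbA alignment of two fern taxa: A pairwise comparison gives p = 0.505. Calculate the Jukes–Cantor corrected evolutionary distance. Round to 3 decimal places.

d = −(3/4) ln(1 − 4p/3) = −0.75 ln(1 − 0.673333) = −0.75 ln(0.326667)
  = −0.75 × (-1.118814) = 0.839111 substitutions/site.

0.839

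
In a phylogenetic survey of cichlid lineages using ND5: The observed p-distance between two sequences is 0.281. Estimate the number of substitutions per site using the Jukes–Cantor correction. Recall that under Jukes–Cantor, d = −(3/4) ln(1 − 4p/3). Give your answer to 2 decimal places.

0.35

d = −(3/4) ln(1 − 4p/3) = −0.75 ln(1 − 0.374667) = −0.75 ln(0.625333)
  = −0.75 × (-0.469471) = 0.352103 substitutions/site.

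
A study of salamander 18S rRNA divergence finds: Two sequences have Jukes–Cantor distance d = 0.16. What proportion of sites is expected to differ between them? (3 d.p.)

0.144

p = (3/4)(1 − e^(−4d/3)) = 0.75 × (1 − e^(-0.213333)) = 0.75 × (1 − 0.807887) = 0.144085.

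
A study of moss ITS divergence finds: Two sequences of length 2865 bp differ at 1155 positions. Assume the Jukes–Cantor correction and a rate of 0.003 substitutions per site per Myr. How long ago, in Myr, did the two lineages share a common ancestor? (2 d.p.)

p = 1155/2865 ≈ 0.403141.
d = −(3/4) ln(1 − 4p/3) = −0.75 ln(1 − 0.537521) = −0.75 ln(0.462479)
  = −0.75 × (-0.771154) = 0.578366 substitutions/site.
Under a molecular clock d = 2μt, so t = d/(2μ) = 0.578366 / (2 × 0.003) = 96.39 Myr.

96.39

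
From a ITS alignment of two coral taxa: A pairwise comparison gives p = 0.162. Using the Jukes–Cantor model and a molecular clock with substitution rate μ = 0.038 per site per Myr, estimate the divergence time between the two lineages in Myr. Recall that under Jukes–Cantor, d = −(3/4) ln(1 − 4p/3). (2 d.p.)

2.40

d = −(3/4) ln(1 − 4p/3) = −0.75 ln(1 − 0.216) = −0.75 ln(0.784)
  = −0.75 × (-0.243346) = 0.182510 substitutions/site.
Under a molecular clock d = 2μt, so t = d/(2μ) = 0.182510 / (2 × 0.038) = 2.40 Myr.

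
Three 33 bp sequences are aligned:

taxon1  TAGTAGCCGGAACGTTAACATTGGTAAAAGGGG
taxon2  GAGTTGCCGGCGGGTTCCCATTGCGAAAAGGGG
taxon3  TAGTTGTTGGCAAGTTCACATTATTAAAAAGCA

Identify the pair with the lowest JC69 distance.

taxon1–taxon2: 9/33 differ, p = 0.273, d = 0.339.
taxon1–taxon3: 11/33 differ, p = 0.333, d = 0.441.
taxon2–taxon3: 12/33 differ, p = 0.364, d = 0.497.
The smallest distance is between taxon1 and taxon2.

taxon1 and taxon2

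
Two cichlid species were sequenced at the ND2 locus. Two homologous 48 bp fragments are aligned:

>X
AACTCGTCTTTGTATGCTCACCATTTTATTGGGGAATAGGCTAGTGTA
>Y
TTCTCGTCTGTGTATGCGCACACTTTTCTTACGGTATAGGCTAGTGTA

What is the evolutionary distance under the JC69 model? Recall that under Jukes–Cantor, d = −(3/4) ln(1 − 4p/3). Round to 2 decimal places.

The sequences differ at 10 of 48 sites (1, 2, 10, 18, 22, 23, 28, 31, 32, 35), so p = 10/48 ≈ 0.208333.
d = −(3/4) ln(1 − 4p/3) = −0.75 ln(1 − 0.277777) = −0.75 ln(0.722223)
  = −0.75 × (-0.325421) = 0.244066 substitutions/site.

0.24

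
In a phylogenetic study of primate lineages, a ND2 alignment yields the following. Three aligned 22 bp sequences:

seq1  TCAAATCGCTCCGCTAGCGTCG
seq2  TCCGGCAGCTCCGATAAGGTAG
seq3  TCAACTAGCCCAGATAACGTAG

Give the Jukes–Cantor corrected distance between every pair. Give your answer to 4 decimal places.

seq1–seq2: 9/22 sites differ → p ≈ 0.409091, d = −0.75 ln(1 − 0.545455) = 0.591344 ≈ 0.5913.
seq1–seq3: 7/22 sites differ → p ≈ 0.318182, d = −0.75 ln(1 − 0.424243) = 0.414052 ≈ 0.4141.
seq2–seq3: 7/22 sites differ → p ≈ 0.318182, d = −0.75 ln(1 − 0.424243) = 0.414052 ≈ 0.4141.

d(seq1,seq2) = 0.5913, d(seq1,seq3) = 0.4141, d(seq2,seq3) = 0.4141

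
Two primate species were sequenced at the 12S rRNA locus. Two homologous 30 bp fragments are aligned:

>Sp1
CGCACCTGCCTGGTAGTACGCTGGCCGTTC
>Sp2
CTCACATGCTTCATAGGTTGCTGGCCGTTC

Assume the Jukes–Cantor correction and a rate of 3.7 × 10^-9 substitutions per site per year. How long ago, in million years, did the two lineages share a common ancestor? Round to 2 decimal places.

44.53

The sequences differ at 8 of 30 sites (2, 6, 10, 12, 13, 17, 18, 19), so p = 8/30 ≈ 0.266667.
d = −(3/4) ln(1 − 4p/3) = −0.75 ln(1 − 0.355556) = −0.75 ln(0.644444)
  = −0.75 × (-0.439367) = 0.329525 substitutions/site.
Under a molecular clock d = 2μt, so t = d/(2μ) = 0.329525 / (2 × 3.7 × 10^-9) = 44.53 million years.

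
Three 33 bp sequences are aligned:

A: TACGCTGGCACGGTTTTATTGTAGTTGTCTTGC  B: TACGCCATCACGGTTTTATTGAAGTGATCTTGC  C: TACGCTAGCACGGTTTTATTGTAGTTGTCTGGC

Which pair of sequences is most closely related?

A–B: 6/33 differ, p = 0.182, d = 0.208.
A–C: 2/33 differ, p = 0.061, d = 0.063.
B–C: 6/33 differ, p = 0.182, d = 0.208.
The smallest distance is between A and C.

A and C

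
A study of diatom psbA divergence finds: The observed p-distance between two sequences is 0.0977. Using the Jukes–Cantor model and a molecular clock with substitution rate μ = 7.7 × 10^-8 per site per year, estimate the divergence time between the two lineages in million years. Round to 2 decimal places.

d = −(3/4) ln(1 − 4p/3) = −0.75 ln(1 − 0.130267) = −0.75 ln(0.869733)
  = −0.75 × (-0.139569) = 0.104677 substitutions/site.
Under a molecular clock d = 2μt, so t = d/(2μ) = 0.104677 / (2 × 7.7 × 10^-8) = 0.68 million years.

0.68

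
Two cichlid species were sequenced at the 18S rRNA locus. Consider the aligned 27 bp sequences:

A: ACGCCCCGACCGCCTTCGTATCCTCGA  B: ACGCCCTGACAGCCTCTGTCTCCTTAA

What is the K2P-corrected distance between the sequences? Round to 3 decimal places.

Of 27 sites, 5 differences are transitions and 2 are transversions, so P = 5/27 ≈ 0.185185 and Q = 2/27 ≈ 0.074074.
Under the Kimura two-parameter model, d = −½ ln(1 − 2P − Q) − ¼ ln(1 − 2Q).
1 − 2P − Q = 0.555556, giving −½ ln(0.555556) = 0.293893.
1 − 2Q = 0.851852, giving −¼ ln(0.851852) = 0.040086.
d = 0.293893 + 0.040086 = 0.333979.

0.334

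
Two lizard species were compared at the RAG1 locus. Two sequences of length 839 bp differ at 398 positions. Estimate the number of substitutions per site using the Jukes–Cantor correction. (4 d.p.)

0.7508

p = 398/839 ≈ 0.474374.
d = −(3/4) ln(1 − 4p/3) = −0.75 ln(1 − 0.632499) = −0.75 ln(0.367501)
  = −0.75 × (-1.001029) = 0.750772 substitutions/site.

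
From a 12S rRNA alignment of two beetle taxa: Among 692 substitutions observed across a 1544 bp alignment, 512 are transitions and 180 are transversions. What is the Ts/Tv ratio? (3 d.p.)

R = 512/180 = 2.844444… ≈ 2.844 (to 3 d.p.).

2.844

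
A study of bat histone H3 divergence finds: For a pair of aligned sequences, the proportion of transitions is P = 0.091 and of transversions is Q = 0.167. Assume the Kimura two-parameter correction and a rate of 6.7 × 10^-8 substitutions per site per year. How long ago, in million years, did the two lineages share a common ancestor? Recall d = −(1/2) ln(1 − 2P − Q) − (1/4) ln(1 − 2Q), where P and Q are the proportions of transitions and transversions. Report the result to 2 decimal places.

2.36

Under the Kimura two-parameter model, d = −½ ln(1 − 2P − Q) − ¼ ln(1 − 2Q).
1 − 2P − Q = 0.651, giving −½ ln(0.651) = 0.214623.
1 − 2Q = 0.666, giving −¼ ln(0.666) = 0.101616.
d = 0.214623 + 0.101616 = 0.316239.
Under a molecular clock d = 2μt, so t = d/(2μ) = 0.316239 / (2 × 6.7 × 10^-8) = 2.36 million years.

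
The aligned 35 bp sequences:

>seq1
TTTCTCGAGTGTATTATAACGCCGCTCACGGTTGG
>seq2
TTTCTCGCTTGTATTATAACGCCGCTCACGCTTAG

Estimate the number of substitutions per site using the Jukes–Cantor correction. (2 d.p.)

The sequences differ at 4 of 35 sites (8, 9, 31, 34), so p = 4/35 ≈ 0.114286.
d = −(3/4) ln(1 − 4p/3) = −0.75 ln(1 − 0.152381) = −0.75 ln(0.847619)
  = −0.75 × (-0.165324) = 0.123993 substitutions/site.

0.12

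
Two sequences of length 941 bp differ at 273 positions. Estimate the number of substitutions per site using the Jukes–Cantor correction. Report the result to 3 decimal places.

p = 273/941 ≈ 0.290117.
d = −(3/4) ln(1 − 4p/3) = −0.75 ln(1 − 0.386823) = −0.75 ln(0.613177)
  = −0.75 × (-0.489102) = 0.366827 substitutions/site.

0.367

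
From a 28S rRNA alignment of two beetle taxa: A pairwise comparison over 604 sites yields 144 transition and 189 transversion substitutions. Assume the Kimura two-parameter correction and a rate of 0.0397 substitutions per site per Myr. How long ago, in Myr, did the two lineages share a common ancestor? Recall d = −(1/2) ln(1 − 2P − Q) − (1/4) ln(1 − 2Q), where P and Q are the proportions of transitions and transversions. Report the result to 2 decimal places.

P = 144/604 ≈ 0.238411 and Q = 189/604 ≈ 0.312914.
Under the Kimura two-parameter model, d = −½ ln(1 − 2P − Q) − ¼ ln(1 − 2Q).
1 − 2P − Q = 0.210264, giving −½ ln(0.210264) = 0.779696.
1 − 2Q = 0.374172, giving −¼ ln(0.374172) = 0.245760.
d = 0.779696 + 0.245760 = 1.025456.
Under a molecular clock d = 2μt, so t = d/(2μ) = 1.025456 / (2 × 0.0397) = 12.92 Myr.

12.92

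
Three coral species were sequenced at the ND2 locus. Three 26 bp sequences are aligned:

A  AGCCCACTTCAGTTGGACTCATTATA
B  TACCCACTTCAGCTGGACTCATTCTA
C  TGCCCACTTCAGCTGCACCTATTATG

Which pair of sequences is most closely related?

A–B: 4/26 differ, p = 0.154, d = 0.172.
A–C: 6/26 differ, p = 0.231, d = 0.276.
B–C: 6/26 differ, p = 0.231, d = 0.276.
The smallest distance is between A and B.

A and B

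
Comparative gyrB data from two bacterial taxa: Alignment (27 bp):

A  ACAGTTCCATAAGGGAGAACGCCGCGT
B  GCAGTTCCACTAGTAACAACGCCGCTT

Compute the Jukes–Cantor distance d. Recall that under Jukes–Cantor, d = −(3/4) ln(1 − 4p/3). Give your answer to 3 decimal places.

The sequences differ at 7 of 27 sites (1, 10, 11, 14, 15, 17, 26), so p = 7/27 ≈ 0.259259.
d = −(3/4) ln(1 − 4p/3) = −0.75 ln(1 − 0.345679) = −0.75 ln(0.654321)
  = −0.75 × (-0.424157) = 0.318118 substitutions/site.

0.318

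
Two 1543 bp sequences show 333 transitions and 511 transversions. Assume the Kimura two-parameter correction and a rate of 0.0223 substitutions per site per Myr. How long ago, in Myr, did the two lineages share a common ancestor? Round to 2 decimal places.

22.22

P = 333/1543 ≈ 0.215813 and Q = 511/1543 ≈ 0.331173.
Under the Kimura two-parameter model, d = −½ ln(1 − 2P − Q) − ¼ ln(1 − 2Q).
1 − 2P − Q = 0.237201, giving −½ ln(0.237201) = 0.719424.
1 − 2Q = 0.337654, giving −¼ ln(0.337654) = 0.271433.
d = 0.719424 + 0.271433 = 0.990857.
Under a molecular clock d = 2μt, so t = d/(2μ) = 0.990857 / (2 × 0.0223) = 22.22 Myr.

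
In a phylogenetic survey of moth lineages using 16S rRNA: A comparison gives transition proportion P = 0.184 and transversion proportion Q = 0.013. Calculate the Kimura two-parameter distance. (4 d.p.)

0.2464

Under the Kimura two-parameter model, d = −½ ln(1 − 2P − Q) − ¼ ln(1 − 2Q).
1 − 2P − Q = 0.619, giving −½ ln(0.619) = 0.239825.
1 − 2Q = 0.974, giving −¼ ln(0.974) = 0.006586.
d = 0.239825 + 0.006586 = 0.246411.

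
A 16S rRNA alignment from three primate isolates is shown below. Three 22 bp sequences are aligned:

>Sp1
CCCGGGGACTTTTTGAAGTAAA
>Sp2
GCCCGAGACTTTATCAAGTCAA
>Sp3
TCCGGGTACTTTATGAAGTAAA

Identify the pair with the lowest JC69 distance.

Sp1 and Sp3

Sp1–Sp2: 6/22 differ, p = 0.273, d = 0.339.
Sp1–Sp3: 3/22 differ, p = 0.136, d = 0.151.
Sp2–Sp3: 6/22 differ, p = 0.273, d = 0.339.
The smallest distance is between Sp1 and Sp3.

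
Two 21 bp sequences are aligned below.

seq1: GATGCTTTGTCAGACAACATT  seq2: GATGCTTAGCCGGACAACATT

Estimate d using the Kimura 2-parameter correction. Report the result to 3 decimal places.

0.161

Of 21 sites, 2 differences are transitions and 1 are transversions, so P = 2/21 ≈ 0.095238 and Q = 1/21 ≈ 0.047619.
Under the Kimura two-parameter model, d = −½ ln(1 − 2P − Q) − ¼ ln(1 − 2Q).
1 − 2P − Q = 0.761905, giving −½ ln(0.761905) = 0.135967.
1 − 2Q = 0.904762, giving −¼ ln(0.904762) = 0.025021.
d = 0.135967 + 0.025021 = 0.160988.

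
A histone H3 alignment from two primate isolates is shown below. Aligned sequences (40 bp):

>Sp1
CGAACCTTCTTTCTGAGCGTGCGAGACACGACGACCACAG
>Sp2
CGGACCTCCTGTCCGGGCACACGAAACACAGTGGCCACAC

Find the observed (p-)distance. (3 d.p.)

The sequences differ at 14 of 40 positions.
p = 14/40 = 0.350.

0.350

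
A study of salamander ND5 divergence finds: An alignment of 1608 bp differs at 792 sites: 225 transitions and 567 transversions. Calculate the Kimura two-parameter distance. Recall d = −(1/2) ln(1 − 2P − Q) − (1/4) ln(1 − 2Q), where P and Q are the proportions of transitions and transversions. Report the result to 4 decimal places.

0.8058

P = 225/1608 ≈ 0.139925 and Q = 567/1608 ≈ 0.352612.
Under the Kimura two-parameter model, d = −½ ln(1 − 2P − Q) − ¼ ln(1 − 2Q).
1 − 2P − Q = 0.367538, giving −½ ln(0.367538) = 0.500464.
1 − 2Q = 0.294776, giving −¼ ln(0.294776) = 0.305385.
d = 0.500464 + 0.305385 = 0.805849.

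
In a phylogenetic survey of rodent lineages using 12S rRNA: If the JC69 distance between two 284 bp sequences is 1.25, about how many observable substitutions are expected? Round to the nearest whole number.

173

Invert JC69: p = (3/4)(1 − e^(−4d/3)) = 0.75 × (1 − e^(-1.666667)) = 0.75 × (1 − 0.188876) = 0.608343.
Expected differing sites = pL ≈ 0.608343 × 284 = 172.769412 ≈ 173.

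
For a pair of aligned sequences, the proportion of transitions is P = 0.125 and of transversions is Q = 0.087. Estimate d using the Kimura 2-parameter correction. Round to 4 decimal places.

0.2533

Under the Kimura two-parameter model, d = −½ ln(1 − 2P − Q) − ¼ ln(1 − 2Q).
1 − 2P − Q = 0.663, giving −½ ln(0.663) = 0.205490.
1 − 2Q = 0.826, giving −¼ ln(0.826) = 0.047790.
d = 0.205490 + 0.047790 = 0.253280.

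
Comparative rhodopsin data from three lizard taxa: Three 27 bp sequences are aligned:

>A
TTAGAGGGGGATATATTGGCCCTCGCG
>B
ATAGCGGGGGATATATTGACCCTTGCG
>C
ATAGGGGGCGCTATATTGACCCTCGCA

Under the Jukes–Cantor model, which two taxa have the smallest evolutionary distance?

A and B

A–B: 4/27 differ, p = 0.148, d = 0.165.
A–C: 6/27 differ, p = 0.222, d = 0.264.
B–C: 5/27 differ, p = 0.185, d = 0.213.
The smallest distance is between A and B.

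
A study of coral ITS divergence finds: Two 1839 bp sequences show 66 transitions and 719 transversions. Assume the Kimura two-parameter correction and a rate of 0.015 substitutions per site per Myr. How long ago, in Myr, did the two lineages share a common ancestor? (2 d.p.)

P = 66/1839 ≈ 0.035889 and Q = 719/1839 ≈ 0.390973.
Under the Kimura two-parameter model, d = −½ ln(1 − 2P − Q) − ¼ ln(1 − 2Q).
1 − 2P − Q = 0.537249, giving −½ ln(0.537249) = 0.310647.
1 − 2Q = 0.218054, giving −¼ ln(0.218054) = 0.380753.
d = 0.310647 + 0.380753 = 0.691400.
Under a molecular clock d = 2μt, so t = d/(2μ) = 0.691400 / (2 × 0.015) = 23.05 Myr.

23.05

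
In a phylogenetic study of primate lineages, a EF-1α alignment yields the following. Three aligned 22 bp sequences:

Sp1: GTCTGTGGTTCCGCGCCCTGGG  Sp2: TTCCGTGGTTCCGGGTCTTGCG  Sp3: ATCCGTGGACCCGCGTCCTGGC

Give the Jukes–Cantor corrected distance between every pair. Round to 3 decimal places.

d(Sp1,Sp2) = 0.339, d(Sp1,Sp3) = 0.339, d(Sp2,Sp3) = 0.414

Sp1–Sp2: 6/22 sites differ → p ≈ 0.272727, d = −0.75 ln(1 − 0.363636) = 0.338988 ≈ 0.339.
Sp1–Sp3: 6/22 sites differ → p ≈ 0.272727, d = −0.75 ln(1 − 0.363636) = 0.338988 ≈ 0.339.
Sp2–Sp3: 7/22 sites differ → p ≈ 0.318182, d = −0.75 ln(1 − 0.424243) = 0.414052 ≈ 0.414.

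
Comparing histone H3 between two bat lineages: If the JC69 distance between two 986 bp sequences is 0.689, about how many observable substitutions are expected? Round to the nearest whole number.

444

Invert JC69: p = (3/4)(1 − e^(−4d/3)) = 0.75 × (1 − e^(-0.918667)) = 0.75 × (1 − 0.399051) = 0.450712.
Expected differing sites = pL ≈ 0.450712 × 986 = 444.402032 ≈ 444.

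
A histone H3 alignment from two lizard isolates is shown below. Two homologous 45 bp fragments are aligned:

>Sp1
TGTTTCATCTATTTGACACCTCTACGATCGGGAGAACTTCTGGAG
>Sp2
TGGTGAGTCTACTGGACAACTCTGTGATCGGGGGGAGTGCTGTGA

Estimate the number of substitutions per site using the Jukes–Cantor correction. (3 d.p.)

The sequences differ at 16 of 45 sites, so p = 16/45 ≈ 0.355556.
d = −(3/4) ln(1 − 4p/3) = −0.75 ln(1 − 0.474075) = −0.75 ln(0.525925)
  = −0.75 × (-0.642597) = 0.481948 substitutions/site.

0.482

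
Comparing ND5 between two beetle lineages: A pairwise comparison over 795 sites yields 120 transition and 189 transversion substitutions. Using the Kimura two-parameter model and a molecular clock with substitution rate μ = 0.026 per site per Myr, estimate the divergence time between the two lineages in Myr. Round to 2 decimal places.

P = 120/795 ≈ 0.150943 and Q = 189/795 ≈ 0.237736.
Under the Kimura two-parameter model, d = −½ ln(1 − 2P − Q) − ¼ ln(1 − 2Q).
1 − 2P − Q = 0.460378, giving −½ ln(0.460378) = 0.387854.
1 − 2Q = 0.524528, giving −¼ ln(0.524528) = 0.161314.
d = 0.387854 + 0.161314 = 0.549168.
Under a molecular clock d = 2μt, so t = d/(2μ) = 0.549168 / (2 × 0.026) = 10.56 Myr.

10.56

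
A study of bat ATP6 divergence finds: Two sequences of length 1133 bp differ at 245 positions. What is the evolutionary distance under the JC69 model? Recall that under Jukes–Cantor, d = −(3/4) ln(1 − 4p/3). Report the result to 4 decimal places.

p = 245/1133 ≈ 0.21624.
d = −(3/4) ln(1 − 4p/3) = −0.75 ln(1 − 0.28832) = −0.75 ln(0.71168)
  = −0.75 × (-0.340127) = 0.255095 substitutions/site.

0.2551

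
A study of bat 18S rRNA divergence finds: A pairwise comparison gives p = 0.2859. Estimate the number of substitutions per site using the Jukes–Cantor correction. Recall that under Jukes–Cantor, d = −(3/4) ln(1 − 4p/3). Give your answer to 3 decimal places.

0.360

d = −(3/4) ln(1 − 4p/3) = −0.75 ln(1 − 0.3812) = −0.75 ln(0.6188)
  = −0.75 × (-0.479973) = 0.359980 substitutions/site.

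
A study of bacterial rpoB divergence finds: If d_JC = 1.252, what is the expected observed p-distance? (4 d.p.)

0.6087

p = (3/4)(1 − e^(−4d/3)) = 0.75 × (1 − e^(-1.669333)) = 0.75 × (1 − 0.188373) = 0.608720.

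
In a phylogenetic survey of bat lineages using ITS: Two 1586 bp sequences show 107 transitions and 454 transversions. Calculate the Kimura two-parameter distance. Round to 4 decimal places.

0.4858

P = 107/1586 ≈ 0.067465 and Q = 454/1586 ≈ 0.286255.
Under the Kimura two-parameter model, d = −½ ln(1 − 2P − Q) − ¼ ln(1 − 2Q).
1 − 2P − Q = 0.578815, giving −½ ln(0.578815) = 0.273386.
1 − 2Q = 0.42749, giving −¼ ln(0.42749) = 0.212456.
d = 0.273386 + 0.212456 = 0.485842.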